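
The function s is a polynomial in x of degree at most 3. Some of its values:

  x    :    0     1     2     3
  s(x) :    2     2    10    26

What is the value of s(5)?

82

Write s(x) = ax³ + bx² + cx + d; the 4 given values yield a linear system in the 4 coefficients.
Solving, the leading coefficient vanishes, and s(x) = 4x² - 4x + 2.
Then s(5) = 82.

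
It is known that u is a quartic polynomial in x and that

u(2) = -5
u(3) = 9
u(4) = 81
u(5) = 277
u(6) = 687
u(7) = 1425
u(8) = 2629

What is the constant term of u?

-3

Write u(x) = ax^4 + bx³ + cx² + dx + e; the 7 given values yield a linear system in the 5 coefficients.
Solving, u(x) = x^4 - 3x³ + x² + x - 3.
The constant term is u(0) = -3.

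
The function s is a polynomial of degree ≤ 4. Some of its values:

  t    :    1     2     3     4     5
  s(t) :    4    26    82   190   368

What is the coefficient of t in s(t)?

4

Write s(t) = at^4 + bt³ + ct² + dt + e; the 5 given values yield a linear system in the 5 coefficients.
Solving, the leading coefficient vanishes, and s(t) = 3t³ - t² + 4t - 2.
The coefficient of t is 4.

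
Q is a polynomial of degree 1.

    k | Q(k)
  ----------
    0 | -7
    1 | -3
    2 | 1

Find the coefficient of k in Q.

4

First differences: 4, 4.
Level-1 differences are constant, so Q has degree 1.
Fitting a degree-1 polynomial gives Q(k) = 4k - 7.
The coefficient of k is 4.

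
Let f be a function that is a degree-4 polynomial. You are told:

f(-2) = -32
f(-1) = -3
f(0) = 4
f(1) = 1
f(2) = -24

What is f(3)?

-107

Write f(t) = at^4 + bt³ + ct² + dt + e; the 5 given values yield a linear system in the 5 coefficients.
Solving, f(t) = -t^4 - 4t² + 2t + 4.
Then f(3) = -107.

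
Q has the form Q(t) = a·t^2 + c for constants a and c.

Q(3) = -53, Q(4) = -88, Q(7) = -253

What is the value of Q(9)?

-413

From Q(3) = -53 and Q(4) = -88: 9a + c = -53 and 16a + c = -88.
Subtracting: 7a = -35, so a = -5; then c = -53 − (-5)·9 = -8.
So Q(t) = -5t² − 8, and Q(9) = -413.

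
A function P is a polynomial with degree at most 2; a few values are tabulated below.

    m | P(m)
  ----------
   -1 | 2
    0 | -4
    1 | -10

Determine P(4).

-28

First differences: -6, -6.
Level-1 differences are constant, so P has degree 1.
Fitting a degree-1 polynomial gives P(m) = -6m - 4.
Then P(4) = -28.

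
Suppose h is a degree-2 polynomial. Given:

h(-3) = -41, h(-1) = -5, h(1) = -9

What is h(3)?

Write h(x) = ax² + bx + c; the 3 given values yield a linear system in the 3 coefficients.
Solving, h(x) = -5x² - 2x - 2.
Then h(3) = -53.

-53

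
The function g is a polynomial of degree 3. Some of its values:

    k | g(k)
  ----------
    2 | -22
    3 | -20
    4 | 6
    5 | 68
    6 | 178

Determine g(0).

-2

First differences: 2, 26, 62, 110. Second differences: 24, 36, 48. Third differences: 12, 12.
Level-3 differences are constant, so g has degree 3.
Fitting a degree-3 polynomial gives g(k) = 2k³ - 6k² - 6k - 2.
Then g(0) = -2.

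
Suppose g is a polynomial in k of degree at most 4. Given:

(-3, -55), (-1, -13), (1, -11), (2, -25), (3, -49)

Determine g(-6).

Write g(k) = ak^4 + bk³ + ck² + dk + e; the 5 given values yield a linear system in the 5 coefficients.
Solving, the top 2 coefficients vanish, and g(k) = -5k² + k - 7.
Then g(-6) = -193.

-193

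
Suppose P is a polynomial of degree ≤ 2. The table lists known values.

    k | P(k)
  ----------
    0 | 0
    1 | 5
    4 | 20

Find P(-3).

-15

Write P(k) = ak² + bk + c; the 3 given values yield a linear system in the 3 coefficients.
Solving, the leading coefficient vanishes, and P(k) = 5k.
Then P(-3) = -15.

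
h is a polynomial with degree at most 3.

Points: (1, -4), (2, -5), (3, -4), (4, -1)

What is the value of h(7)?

First differences: -1, 1, 3. Second differences: 2, 2.
Level-2 differences are constant, so h has degree 2.
Fitting a degree-2 polynomial gives h(x) = x² - 4x - 1.
Then h(7) = 20.

20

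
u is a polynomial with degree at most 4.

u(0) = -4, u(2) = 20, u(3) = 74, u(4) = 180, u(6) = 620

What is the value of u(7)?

Write u(t) = at^4 + bt³ + ct² + dt + e; the 5 given values yield a linear system in the 5 coefficients.
Solving, the leading coefficient vanishes, and u(t) = 3t³ - t² + 2t - 4.
Then u(7) = 990.

990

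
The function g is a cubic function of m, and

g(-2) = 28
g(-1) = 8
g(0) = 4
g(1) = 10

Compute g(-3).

Write g(m) = am³ + bm² + cm + d; the 4 given values yield a linear system in the 4 coefficients.
Solving, g(m) = -m³ + 5m² + 2m + 4.
Then g(-3) = 70.

70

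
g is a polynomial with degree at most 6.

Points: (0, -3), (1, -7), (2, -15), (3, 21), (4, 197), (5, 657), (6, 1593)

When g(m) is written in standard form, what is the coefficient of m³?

First differences: -4, -8, 36, 176, 460, 936. Second differences: -4, 44, 140, 284, 476. Third differences: 48, 96, 144, 192. Fourth differences: 48, 48, 48.
Level-4 differences are constant, so g has degree 4.
Fitting a degree-4 polynomial gives g(m) = 2m^4 - 4m³ - 4m² + 2m - 3.
The coefficient of m³ is -4.

-4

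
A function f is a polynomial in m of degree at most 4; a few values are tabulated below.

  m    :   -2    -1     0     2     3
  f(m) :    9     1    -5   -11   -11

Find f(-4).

Write f(m) = am^4 + bm³ + cm² + dm + e; the 5 given values yield a linear system in the 5 coefficients.
Solving, the top 2 coefficients vanish, and f(m) = m² - 5m - 5.
Then f(-4) = 31.

31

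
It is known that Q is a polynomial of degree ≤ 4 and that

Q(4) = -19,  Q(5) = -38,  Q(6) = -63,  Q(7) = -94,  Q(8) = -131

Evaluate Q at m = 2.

1

First differences: -19, -25, -31, -37. Second differences: -6, -6, -6.
Level-2 differences are constant, so Q has degree 2.
Fitting a degree-2 polynomial gives Q(m) = -3m² + 8m - 3.
Then Q(2) = 1.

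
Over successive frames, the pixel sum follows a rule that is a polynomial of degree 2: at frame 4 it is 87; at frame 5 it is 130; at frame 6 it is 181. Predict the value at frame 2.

25

Write the value at n as u(n).
Write u(n) = an² + bn + c; the 3 given values yield a linear system in the 3 coefficients.
Solving, u(n) = 4n² + 7n - 5.
Then u(2) = 25.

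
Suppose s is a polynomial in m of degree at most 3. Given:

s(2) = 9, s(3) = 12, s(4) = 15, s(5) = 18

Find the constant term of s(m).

First differences: 3, 3, 3.
Level-1 differences are constant, so s has degree 1.
Fitting a degree-1 polynomial gives s(m) = 3m + 3.
The constant term is s(0) = 3.

3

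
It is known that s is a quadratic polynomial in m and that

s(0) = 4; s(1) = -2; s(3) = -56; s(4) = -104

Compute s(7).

Write s(m) = am² + bm + c; the 4 given values yield a linear system in the 3 coefficients.
Solving, s(m) = -7m² + m + 4.
Then s(7) = -332.

-332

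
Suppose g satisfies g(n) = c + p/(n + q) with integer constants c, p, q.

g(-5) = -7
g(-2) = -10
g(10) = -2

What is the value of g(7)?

(g(n) − c)(n + q) = p for each data point; the three points give a linear system in c and q, then p follows.
Solving: c = -4, q = -1, p = 18, so g(n) = -4 + 18/(n − 1).
Then g(7) = -4 + 18/6 = -1.

-1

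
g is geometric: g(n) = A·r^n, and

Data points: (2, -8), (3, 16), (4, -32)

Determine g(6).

Consecutive ratio: 16/(-8) = -2, and -32/16 = -2, so r = -2.
Then A·(-2)^2 = -8 gives A = -2, and g(n) = -2·(-2)^n.
g(6) = -2·(-2)^6 = -128.

-128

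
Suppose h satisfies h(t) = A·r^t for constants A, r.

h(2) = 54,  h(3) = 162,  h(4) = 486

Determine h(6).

Consecutive ratio: 162/54 = 3, and 486/162 = 3, so r = 3.
Then A·3^2 = 54 gives A = 6, and h(t) = 6·3^t.
h(6) = 6·3^6 = 4374.

4374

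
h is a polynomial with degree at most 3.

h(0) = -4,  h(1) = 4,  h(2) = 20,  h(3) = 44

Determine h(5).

Write h(k) = ak³ + bk² + ck + d; the 4 given values yield a linear system in the 4 coefficients.
Solving, the leading coefficient vanishes, and h(k) = 4k² + 4k - 4.
Then h(5) = 116.

116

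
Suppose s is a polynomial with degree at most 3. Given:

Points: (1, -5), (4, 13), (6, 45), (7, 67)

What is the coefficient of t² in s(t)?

2

Write s(t) = at³ + bt² + ct + d; the 4 given values yield a linear system in the 4 coefficients.
Solving, the leading coefficient vanishes, and s(t) = 2t² - 4t - 3.
The coefficient of t² is 2.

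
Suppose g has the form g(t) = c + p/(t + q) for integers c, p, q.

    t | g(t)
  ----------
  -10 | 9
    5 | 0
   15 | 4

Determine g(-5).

(g(t) − c)(t + q) = p for each data point; the three points give a linear system in c and q, then p follows.
Solving: c = 6, q = 0, p = -30, so g(t) = 6 − 30/(t + 0).
Then g(-5) = 6 − 30/(-5) = 12.

12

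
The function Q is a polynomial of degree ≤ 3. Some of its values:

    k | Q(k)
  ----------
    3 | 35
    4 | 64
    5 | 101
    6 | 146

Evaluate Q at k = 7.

199

First differences: 29, 37, 45. Second differences: 8, 8.
Level-2 differences are constant, so Q has degree 2.
Fitting a degree-2 polynomial gives Q(k) = 4k² + k - 4.
Then Q(7) = 199.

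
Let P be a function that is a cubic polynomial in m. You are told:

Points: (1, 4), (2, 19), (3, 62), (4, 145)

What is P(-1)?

10

Write P(m) = am³ + bm² + cm + d; the 4 given values yield a linear system in the 4 coefficients.
Solving, P(m) = 2m³ + 2m² - 5m + 5.
Then P(-1) = 10.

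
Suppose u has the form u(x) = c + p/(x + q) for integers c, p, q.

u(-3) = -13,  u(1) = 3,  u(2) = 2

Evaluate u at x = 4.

(u(x) − c)(x + q) = p for each data point; the three points give a linear system in c and q, then p follows.
Solving: c = -1, q = 2, p = 12, so u(x) = -1 + 12/(x + 2).
Then u(4) = -1 + 12/6 = 1.

1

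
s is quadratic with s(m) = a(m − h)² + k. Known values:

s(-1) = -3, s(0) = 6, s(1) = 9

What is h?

First differences 9, 3; second difference -6 = 2a, so a = -3.
Expanding, the m-coefficient is −2ah = 6h; matching it to the data gives h = 1, and then k = 9.
So s(m) = -3(m − 1)² + 9.
Hence h = 1.

1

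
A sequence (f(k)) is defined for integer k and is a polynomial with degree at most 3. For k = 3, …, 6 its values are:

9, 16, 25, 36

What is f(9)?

81

Write f(k) = ak³ + bk² + ck + d; the 4 given values yield a linear system in the 4 coefficients.
Solving, the leading coefficient vanishes, and f(k) = k².
Then f(9) = 81.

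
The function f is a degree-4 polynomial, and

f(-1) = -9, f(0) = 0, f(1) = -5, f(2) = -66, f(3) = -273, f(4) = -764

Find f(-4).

First differences: 9, -5, -61, -207, -491. Second differences: -14, -56, -146, -284. Third differences: -42, -90, -138. Fourth differences: -48, -48.
Level-4 differences are constant, so f has degree 4.
Fitting a degree-4 polynomial gives f(x) = -2x^4 - 3x³ - 5x² + 5x.
Then f(-4) = -420.

-420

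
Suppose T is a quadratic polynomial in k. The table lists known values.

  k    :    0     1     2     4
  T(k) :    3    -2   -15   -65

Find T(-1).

0

Write T(k) = ak² + bk + c; the 4 given values yield a linear system in the 3 coefficients.
Solving, T(k) = -4k² - k + 3.
Then T(-1) = 0.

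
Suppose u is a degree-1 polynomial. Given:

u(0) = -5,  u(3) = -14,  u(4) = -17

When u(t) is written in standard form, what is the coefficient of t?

Write u(t) = at + b; the 3 given values yield a linear system in the 2 coefficients.
Solving, u(t) = -3t - 5.
The coefficient of t is -3.

-3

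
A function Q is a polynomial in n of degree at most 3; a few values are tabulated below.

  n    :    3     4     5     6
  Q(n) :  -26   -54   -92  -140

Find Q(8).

-266

First differences: -28, -38, -48. Second differences: -10, -10.
Level-2 differences are constant, so Q has degree 2.
Fitting a degree-2 polynomial gives Q(n) = -5n² + 7n - 2.
Then Q(8) = -266.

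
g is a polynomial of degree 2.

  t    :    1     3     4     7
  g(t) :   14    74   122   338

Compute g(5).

182

Write g(t) = at² + bt + c; the 4 given values yield a linear system in the 3 coefficients.
Solving, g(t) = 6t² + 6t + 2.
Then g(5) = 182.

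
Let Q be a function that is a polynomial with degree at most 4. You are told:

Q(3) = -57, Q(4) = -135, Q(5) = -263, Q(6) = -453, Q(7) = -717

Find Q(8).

-1067

First differences: -78, -128, -190, -264. Second differences: -50, -62, -74. Third differences: -12, -12.
Level-3 differences are constant, so Q has degree 3.
Fitting a degree-3 polynomial gives Q(x) = -2x³ - x² + 3x - 3.
Then Q(8) = -1067.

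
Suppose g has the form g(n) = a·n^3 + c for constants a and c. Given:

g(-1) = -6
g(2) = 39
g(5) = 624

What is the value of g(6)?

1079

From g(-1) = -6 and g(2) = 39: -1a + c = -6 and 8a + c = 39.
Subtracting: 9a = 45, so a = 5; then c = -6 − 5·(-1) = -1.
So g(n) = 5n³ − 1, and g(6) = 1079.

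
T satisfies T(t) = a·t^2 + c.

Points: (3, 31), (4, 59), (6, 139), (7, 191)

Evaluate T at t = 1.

From T(3) = 31 and T(4) = 59: 9a + c = 31 and 16a + c = 59.
Subtracting: 7a = 28, so a = 4; then c = 31 − 4·9 = -5.
So T(t) = 4t² − 5, and T(1) = -1.

-1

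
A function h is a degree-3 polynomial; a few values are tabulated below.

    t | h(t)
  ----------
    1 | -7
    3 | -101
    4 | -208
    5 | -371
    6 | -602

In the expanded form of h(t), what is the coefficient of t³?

-2

Write h(t) = at³ + bt² + ct + d; the 5 given values yield a linear system in the 4 coefficients.
Solving, h(t) = -2t³ - 4t² - 5t + 4.
The coefficient of t³ is -2.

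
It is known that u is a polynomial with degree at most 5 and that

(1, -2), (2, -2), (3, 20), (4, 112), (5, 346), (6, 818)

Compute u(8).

Write u(n) = an^5 + bn^4 + cn³ + dn² + en + p; the 6 given values yield a linear system in the 6 coefficients.
Solving, the leading coefficient vanishes, and u(n) = n^4 - 2n³ - 2n² + 5n - 4.
Then u(8) = 2980.

2980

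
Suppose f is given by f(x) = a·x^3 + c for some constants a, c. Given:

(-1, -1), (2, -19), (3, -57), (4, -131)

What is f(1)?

-5

From f(-1) = -1 and f(2) = -19: -1a + c = -1 and 8a + c = -19.
Subtracting: 9a = -18, so a = -2; then c = -1 − (-2)·(-1) = -3.
So f(x) = -2x³ − 3, and f(1) = -5.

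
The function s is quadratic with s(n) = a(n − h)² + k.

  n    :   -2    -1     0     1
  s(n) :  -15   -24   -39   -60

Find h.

First differences -9, -15, -21; second difference -6 = 2a, so a = -3.
Expanding, the n-coefficient is −2ah = 6h; matching it to the data gives h = -3, and then k = -12.
So s(n) = -3(n + 3)² − 12.
Hence h = -3.

-3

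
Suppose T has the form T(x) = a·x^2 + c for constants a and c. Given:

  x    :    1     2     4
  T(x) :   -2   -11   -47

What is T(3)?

From T(1) = -2 and T(2) = -11: 1a + c = -2 and 4a + c = -11.
Subtracting: 3a = -9, so a = -3; then c = -2 − (-3)·1 = 1.
So T(x) = -3x² + 1, and T(3) = -26.

-26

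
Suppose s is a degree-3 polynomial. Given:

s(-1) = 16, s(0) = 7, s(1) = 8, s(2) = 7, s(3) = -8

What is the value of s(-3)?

First differences: -9, 1, -1, -15. Second differences: 10, -2, -14. Third differences: -12, -12.
Level-3 differences are constant, so s has degree 3.
Fitting a degree-3 polynomial gives s(t) = -2t³ + 5t² - 2t + 7.
Then s(-3) = 112.

112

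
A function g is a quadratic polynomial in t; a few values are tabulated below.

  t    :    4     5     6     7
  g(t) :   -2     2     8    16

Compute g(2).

Write g(t) = at² + bt + c; the 4 given values yield a linear system in the 3 coefficients.
Solving, g(t) = t² - 5t + 2.
Then g(2) = -4.

-4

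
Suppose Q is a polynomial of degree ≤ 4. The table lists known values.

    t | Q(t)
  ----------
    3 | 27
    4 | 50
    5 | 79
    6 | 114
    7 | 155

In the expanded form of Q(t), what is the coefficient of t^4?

First differences: 23, 29, 35, 41. Second differences: 6, 6, 6.
Level-2 differences are constant, so Q has degree 2.
Fitting a degree-2 polynomial gives Q(t) = 3t² + 2t - 6.
The coefficient of t^4 is 0.

0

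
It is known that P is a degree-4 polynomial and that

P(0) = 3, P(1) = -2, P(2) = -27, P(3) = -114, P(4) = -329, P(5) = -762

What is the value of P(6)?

-1527

First differences: -5, -25, -87, -215, -433. Second differences: -20, -62, -128, -218. Third differences: -42, -66, -90. Fourth differences: -24, -24.
Level-4 differences are constant, so P has degree 4.
Fitting a degree-4 polynomial gives P(t) = -t^4 - t³ - 3t + 3.
Then P(6) = -1527.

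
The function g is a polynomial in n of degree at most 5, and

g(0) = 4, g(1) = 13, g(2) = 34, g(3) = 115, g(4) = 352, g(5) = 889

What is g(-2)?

70

Write g(n) = an^5 + bn^4 + cn³ + dn² + en + p; the 6 given values yield a linear system in the 6 coefficients.
Solving, the leading coefficient vanishes, and g(n) = 2n^4 - 4n³ + 4n² + 7n + 4.
Then g(-2) = 70.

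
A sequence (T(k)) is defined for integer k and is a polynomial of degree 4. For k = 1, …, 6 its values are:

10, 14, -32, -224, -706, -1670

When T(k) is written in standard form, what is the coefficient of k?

First differences: 4, -46, -192, -482, -964. Second differences: -50, -146, -290, -482. Third differences: -96, -144, -192. Fourth differences: -48, -48.
Level-4 differences are constant, so T has degree 4.
Fitting a degree-4 polynomial gives T(k) = -2k^4 + 4k³ + k² + 3k + 4.
The coefficient of k is 3.

3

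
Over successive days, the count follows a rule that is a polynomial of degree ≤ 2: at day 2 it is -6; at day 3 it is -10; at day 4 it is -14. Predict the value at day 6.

-22

Write the value at n as h(n).
First differences: -4, -4.
Level-1 differences are constant, so h has degree 1.
Fitting a degree-1 polynomial gives h(n) = -4n + 2.
Then h(6) = -22.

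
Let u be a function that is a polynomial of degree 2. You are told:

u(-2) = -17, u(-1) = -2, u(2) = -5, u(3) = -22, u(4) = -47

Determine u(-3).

Write u(t) = at² + bt + c; the 5 given values yield a linear system in the 3 coefficients.
Solving, u(t) = -4t² + 3t + 5.
Then u(-3) = -40.

-40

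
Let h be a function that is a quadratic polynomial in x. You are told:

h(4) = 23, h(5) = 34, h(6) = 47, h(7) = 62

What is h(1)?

Write h(x) = ax² + bx + c; the 4 given values yield a linear system in the 3 coefficients.
Solving, h(x) = x² + 2x - 1.
Then h(1) = 2.

2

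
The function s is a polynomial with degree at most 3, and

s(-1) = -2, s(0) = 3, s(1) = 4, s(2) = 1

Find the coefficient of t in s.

First differences: 5, 1, -3. Second differences: -4, -4.
Level-2 differences are constant, so s has degree 2.
Fitting a degree-2 polynomial gives s(t) = -2t² + 3t + 3.
The coefficient of t is 3.

3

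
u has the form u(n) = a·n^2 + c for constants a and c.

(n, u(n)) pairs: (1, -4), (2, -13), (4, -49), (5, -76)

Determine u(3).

-28

From u(1) = -4 and u(2) = -13: 1a + c = -4 and 4a + c = -13.
Subtracting: 3a = -9, so a = -3; then c = -4 − (-3)·1 = -1.
So u(n) = -3n² − 1, and u(3) = -28.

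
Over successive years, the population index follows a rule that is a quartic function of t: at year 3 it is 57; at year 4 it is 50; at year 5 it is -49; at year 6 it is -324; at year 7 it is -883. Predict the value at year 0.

Write the value at t as s(t).
Write s(t) = at^4 + bt³ + ct² + dt + e; the 5 given values yield a linear system in the 5 coefficients.
Solving, s(t) = -t^4 + 4t³ + 3t² - t + 6.
Then s(0) = 6.

6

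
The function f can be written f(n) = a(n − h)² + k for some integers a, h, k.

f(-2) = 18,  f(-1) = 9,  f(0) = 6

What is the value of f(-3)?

33

First differences -9, -3; second difference 6 = 2a, so a = 3.
Expanding, the n-coefficient is −2ah = -6h; matching it to the data gives h = 0, and then k = 6.
So f(n) = 3(n + 0)² + 6.
f(-3) = 3·(-3)² + 6 = 33.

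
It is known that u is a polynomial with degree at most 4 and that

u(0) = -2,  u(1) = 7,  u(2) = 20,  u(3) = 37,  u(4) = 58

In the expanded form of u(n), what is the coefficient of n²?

First differences: 9, 13, 17, 21. Second differences: 4, 4, 4.
Level-2 differences are constant, so u has degree 2.
Fitting a degree-2 polynomial gives u(n) = 2n² + 7n - 2.
The coefficient of n² is 2.

2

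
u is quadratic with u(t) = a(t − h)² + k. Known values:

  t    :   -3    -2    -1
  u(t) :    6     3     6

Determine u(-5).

30

First differences -3, 3; second difference 6 = 2a, so a = 3.
Expanding, the t-coefficient is −2ah = -6h; matching it to the data gives h = -2, and then k = 3.
So u(t) = 3(t + 2)² + 3.
u(-5) = 3·(-3)² + 3 = 30.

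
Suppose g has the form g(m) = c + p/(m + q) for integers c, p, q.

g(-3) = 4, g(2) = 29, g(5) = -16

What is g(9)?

(g(m) − c)(m + q) = p for each data point; the three points give a linear system in c and q, then p follows.
Solving: c = -1, q = -3, p = -30, so g(m) = -1 − 30/(m − 3).
Then g(9) = -1 − 30/6 = -6.

-6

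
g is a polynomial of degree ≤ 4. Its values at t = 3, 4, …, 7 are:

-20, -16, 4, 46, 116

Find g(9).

364

First differences: 4, 20, 42, 70. Second differences: 16, 22, 28. Third differences: 6, 6.
Level-3 differences are constant, so g has degree 3.
Fitting a degree-3 polynomial gives g(t) = t³ - 4t² - 5t + 4.
Then g(9) = 364.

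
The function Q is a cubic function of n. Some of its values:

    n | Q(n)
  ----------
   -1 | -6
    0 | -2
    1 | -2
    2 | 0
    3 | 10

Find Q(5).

78

First differences: 4, 0, 2, 10. Second differences: -4, 2, 8. Third differences: 6, 6.
Level-3 differences are constant, so Q has degree 3.
Fitting a degree-3 polynomial gives Q(n) = n³ - 2n² + n - 2.
Then Q(5) = 78.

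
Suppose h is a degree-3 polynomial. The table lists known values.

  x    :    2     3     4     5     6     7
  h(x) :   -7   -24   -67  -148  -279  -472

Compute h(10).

-1543

First differences: -17, -43, -81, -131, -193. Second differences: -26, -38, -50, -62. Third differences: -12, -12, -12.
Level-3 differences are constant, so h has degree 3.
Fitting a degree-3 polynomial gives h(x) = -2x³ + 5x² - 4x - 3.
Then h(10) = -1543.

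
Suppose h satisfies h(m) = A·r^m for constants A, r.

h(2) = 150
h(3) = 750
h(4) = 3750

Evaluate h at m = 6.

93750

Consecutive ratio: 750/150 = 5, and 3750/750 = 5, so r = 5.
Then A·5^2 = 150 gives A = 6, and h(m) = 6·5^m.
h(6) = 6·5^6 = 93750.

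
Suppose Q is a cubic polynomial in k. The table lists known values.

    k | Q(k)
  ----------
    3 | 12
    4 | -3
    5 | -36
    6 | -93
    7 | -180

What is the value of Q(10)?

-681

First differences: -15, -33, -57, -87. Second differences: -18, -24, -30. Third differences: -6, -6.
Level-3 differences are constant, so Q has degree 3.
Fitting a degree-3 polynomial gives Q(k) = -k³ + 3k² + k + 9.
Then Q(10) = -681.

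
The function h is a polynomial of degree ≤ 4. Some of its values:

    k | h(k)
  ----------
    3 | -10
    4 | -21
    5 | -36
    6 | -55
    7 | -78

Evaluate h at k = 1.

First differences: -11, -15, -19, -23. Second differences: -4, -4, -4.
Level-2 differences are constant, so h has degree 2.
Fitting a degree-2 polynomial gives h(k) = -2k² + 3k - 1.
Then h(1) = 0.

0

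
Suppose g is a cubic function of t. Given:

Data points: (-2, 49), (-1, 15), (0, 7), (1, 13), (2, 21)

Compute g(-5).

First differences: -34, -8, 6, 8. Second differences: 26, 14, 2. Third differences: -12, -12.
Level-3 differences are constant, so g has degree 3.
Fitting a degree-3 polynomial gives g(t) = -2t³ + 7t² + t + 7.
Then g(-5) = 427.

427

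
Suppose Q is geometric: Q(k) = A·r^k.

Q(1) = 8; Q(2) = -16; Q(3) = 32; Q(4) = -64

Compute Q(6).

Consecutive ratio: -16/8 = -2, and 32/(-16) = -2, so r = -2.
Then A·(-2)^1 = 8 gives A = -4, and Q(k) = -4·(-2)^k.
Q(6) = -4·(-2)^6 = -256.

-256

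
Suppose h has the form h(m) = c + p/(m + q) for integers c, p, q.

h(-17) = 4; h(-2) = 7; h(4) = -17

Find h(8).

-1

(h(m) − c)(m + q) = p for each data point; the three points give a linear system in c and q, then p follows.
Solving: c = 3, q = -3, p = -20, so h(m) = 3 − 20/(m − 3).
Then h(8) = 3 − 20/5 = -1.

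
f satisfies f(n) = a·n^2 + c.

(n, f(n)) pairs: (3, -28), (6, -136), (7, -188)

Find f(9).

From f(3) = -28 and f(6) = -136: 9a + c = -28 and 36a + c = -136.
Subtracting: 27a = -108, so a = -4; then c = -28 − (-4)·9 = 8.
So f(n) = -4n² + 8, and f(9) = -316.

-316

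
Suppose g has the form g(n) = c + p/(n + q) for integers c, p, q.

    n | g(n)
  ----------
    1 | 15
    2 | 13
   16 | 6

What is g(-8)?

-12

(g(n) − c)(n + q) = p for each data point; the three points give a linear system in c and q, then p follows.
Solving: c = 3, q = 4, p = 60, so g(n) = 3 + 60/(n + 4).
Then g(-8) = 3 + 60/(-4) = -12.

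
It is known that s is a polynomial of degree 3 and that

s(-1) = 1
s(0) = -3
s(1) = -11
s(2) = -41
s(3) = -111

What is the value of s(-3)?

69

Write s(n) = an³ + bn² + cn + d; the 5 given values yield a linear system in the 4 coefficients.
Solving, s(n) = -3n³ - 2n² - 3n - 3.
Then s(-3) = 69.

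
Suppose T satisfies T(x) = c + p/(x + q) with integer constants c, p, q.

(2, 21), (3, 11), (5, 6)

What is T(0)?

(T(x) − c)(x + q) = p for each data point; the three points give a linear system in c and q, then p follows.
Solving: c = 1, q = -1, p = 20, so T(x) = 1 + 20/(x − 1).
Then T(0) = 1 + 20/(-1) = -19.

-19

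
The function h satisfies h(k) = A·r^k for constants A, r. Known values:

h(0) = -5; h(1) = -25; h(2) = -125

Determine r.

Consecutive ratio: -25/(-5) = 5, and -125/(-25) = 5, so r = 5.
Then A·5^0 = -5 gives A = -5, and h(k) = -5·5^k.

5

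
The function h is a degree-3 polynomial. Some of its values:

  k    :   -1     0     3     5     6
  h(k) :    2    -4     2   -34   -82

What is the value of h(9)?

Write h(k) = ak³ + bk² + ck + d; the 5 given values yield a linear system in the 4 coefficients.
Solving, h(k) = -k³ + 4k² - k - 4.
Then h(9) = -418.

-418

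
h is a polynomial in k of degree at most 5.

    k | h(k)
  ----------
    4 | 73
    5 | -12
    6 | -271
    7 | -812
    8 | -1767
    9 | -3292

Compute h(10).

Write h(k) = ak^5 + bk^4 + ck³ + dk² + ek + p; the 6 given values yield a linear system in the 6 coefficients.
Solving, the leading coefficient vanishes, and h(k) = -k^4 + 4k³ + 4k² + 4k - 7.
Then h(10) = -5567.

-5567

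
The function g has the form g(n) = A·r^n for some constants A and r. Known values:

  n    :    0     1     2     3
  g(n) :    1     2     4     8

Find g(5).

Consecutive ratio: 2/1 = 2, and 4/2 = 2, so r = 2.
Then A·2^0 = 1 gives A = 1, and g(n) = 1·2^n.
g(5) = 1·2^5 = 32.

32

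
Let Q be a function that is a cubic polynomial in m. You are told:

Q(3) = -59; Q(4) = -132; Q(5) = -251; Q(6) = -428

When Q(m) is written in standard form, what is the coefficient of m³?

Write Q(m) = am³ + bm² + cm + d; the 4 given values yield a linear system in the 4 coefficients.
Solving, Q(m) = -2m³ + m² - 6m + 4.
The coefficient of m³ is -2.

-2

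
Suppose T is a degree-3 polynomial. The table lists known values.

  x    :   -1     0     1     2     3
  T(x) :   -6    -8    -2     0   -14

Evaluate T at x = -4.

First differences: -2, 6, 2, -14. Second differences: 8, -4, -16. Third differences: -12, -12.
Level-3 differences are constant, so T has degree 3.
Fitting a degree-3 polynomial gives T(x) = -2x³ + 4x² + 4x - 8.
Then T(-4) = 168.

168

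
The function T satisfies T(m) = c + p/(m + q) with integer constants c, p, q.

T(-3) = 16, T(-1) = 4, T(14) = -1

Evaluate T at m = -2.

(T(m) − c)(m + q) = p for each data point; the three points give a linear system in c and q, then p follows.
Solving: c = -2, q = 4, p = 18, so T(m) = -2 + 18/(m + 4).
Then T(-2) = -2 + 18/2 = 7.

7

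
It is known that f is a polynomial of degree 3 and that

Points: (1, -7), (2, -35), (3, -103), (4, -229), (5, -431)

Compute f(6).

-727

Write f(n) = an³ + bn² + cn + d; the 5 given values yield a linear system in the 4 coefficients.
Solving, f(n) = -3n³ - 2n² - n - 1.
Then f(6) = -727.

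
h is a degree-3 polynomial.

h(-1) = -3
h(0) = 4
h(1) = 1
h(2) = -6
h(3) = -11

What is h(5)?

First differences: 7, -3, -7, -5. Second differences: -10, -4, 2. Third differences: 6, 6.
Level-3 differences are constant, so h has degree 3.
Fitting a degree-3 polynomial gives h(m) = m³ - 5m² + m + 4.
Then h(5) = 9.

9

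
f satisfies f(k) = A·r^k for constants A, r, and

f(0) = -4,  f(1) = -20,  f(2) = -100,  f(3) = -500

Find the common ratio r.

Consecutive ratio: -20/(-4) = 5, and -100/(-20) = 5, so r = 5.
Then A·5^0 = -4 gives A = -4, and f(k) = -4·5^k.

5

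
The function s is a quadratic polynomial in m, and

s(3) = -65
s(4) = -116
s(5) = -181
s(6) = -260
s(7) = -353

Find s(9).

First differences: -51, -65, -79, -93. Second differences: -14, -14, -14.
Level-2 differences are constant, so s has degree 2.
Fitting a degree-2 polynomial gives s(m) = -7m² - 2m + 4.
Then s(9) = -581.

-581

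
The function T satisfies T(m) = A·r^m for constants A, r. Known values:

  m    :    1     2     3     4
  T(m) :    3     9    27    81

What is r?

Consecutive ratio: 9/3 = 3, and 27/9 = 3, so r = 3.
Then A·3^1 = 3 gives A = 1, and T(m) = 1·3^m.

3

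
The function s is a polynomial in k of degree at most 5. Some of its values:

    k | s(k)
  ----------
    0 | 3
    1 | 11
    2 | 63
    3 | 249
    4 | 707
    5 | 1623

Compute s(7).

First differences: 8, 52, 186, 458, 916. Second differences: 44, 134, 272, 458. Third differences: 90, 138, 186. Fourth differences: 48, 48.
Level-4 differences are constant, so s has degree 4.
Fitting a degree-4 polynomial gives s(k) = 2k^4 + 3k³ - k² + 4k + 3.
Then s(7) = 5813.

5813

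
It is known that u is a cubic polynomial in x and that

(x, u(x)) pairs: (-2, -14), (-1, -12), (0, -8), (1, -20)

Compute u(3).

-164

Write u(x) = ax³ + bx² + cx + d; the 4 given values yield a linear system in the 4 coefficients.
Solving, u(x) = -3x³ - 8x² - x - 8.
Then u(3) = -164.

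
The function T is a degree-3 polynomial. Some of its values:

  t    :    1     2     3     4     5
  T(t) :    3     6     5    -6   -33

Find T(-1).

First differences: 3, -1, -11, -27. Second differences: -4, -10, -16. Third differences: -6, -6.
Level-3 differences are constant, so T has degree 3.
Fitting a degree-3 polynomial gives T(t) = -t³ + 4t² - 2t + 2.
Then T(-1) = 9.

9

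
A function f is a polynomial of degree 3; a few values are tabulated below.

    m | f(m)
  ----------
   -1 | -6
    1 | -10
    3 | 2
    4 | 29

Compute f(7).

Write f(m) = am³ + bm² + cm + d; the 4 given values yield a linear system in the 4 coefficients.
Solving, f(m) = m³ - m² - 3m - 7.
Then f(7) = 266.

266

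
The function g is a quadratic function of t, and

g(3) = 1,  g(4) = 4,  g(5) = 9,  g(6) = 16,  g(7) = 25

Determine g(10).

First differences: 3, 5, 7, 9. Second differences: 2, 2, 2.
Level-2 differences are constant, so g has degree 2.
Fitting a degree-2 polynomial gives g(t) = t² - 4t + 4.
Then g(10) = 64.

64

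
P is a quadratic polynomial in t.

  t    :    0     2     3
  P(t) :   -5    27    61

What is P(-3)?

Write P(t) = at² + bt + c; the 3 given values yield a linear system in the 3 coefficients.
Solving, P(t) = 6t² + 4t - 5.
Then P(-3) = 37.

37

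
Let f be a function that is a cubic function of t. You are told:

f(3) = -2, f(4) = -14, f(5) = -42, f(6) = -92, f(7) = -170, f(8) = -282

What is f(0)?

First differences: -12, -28, -50, -78, -112. Second differences: -16, -22, -28, -34. Third differences: -6, -6, -6.
Level-3 differences are constant, so f has degree 3.
Fitting a degree-3 polynomial gives f(t) = -t³ + 4t² - 3t - 2.
The constant term is f(0) = -2.

-2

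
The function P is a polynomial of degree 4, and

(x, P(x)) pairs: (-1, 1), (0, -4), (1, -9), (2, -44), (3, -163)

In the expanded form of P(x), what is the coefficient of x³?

-3

Write P(x) = ax^4 + bx³ + cx² + dx + e; the 5 given values yield a linear system in the 5 coefficients.
Solving, P(x) = -x^4 - 3x³ + x² - 2x - 4.
The coefficient of x³ is -3.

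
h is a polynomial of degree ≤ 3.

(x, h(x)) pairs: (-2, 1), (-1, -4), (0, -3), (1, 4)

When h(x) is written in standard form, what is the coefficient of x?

Write h(x) = ax³ + bx² + cx + d; the 4 given values yield a linear system in the 4 coefficients.
Solving, the leading coefficient vanishes, and h(x) = 3x² + 4x - 3.
The coefficient of x is 4.

4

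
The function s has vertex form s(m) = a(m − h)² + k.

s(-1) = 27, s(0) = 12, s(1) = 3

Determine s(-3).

First differences -15, -9; second difference 6 = 2a, so a = 3.
Expanding, the m-coefficient is −2ah = -6h; matching it to the data gives h = 2, and then k = 0.
So s(m) = 3(m − 2)² + 0.
s(-3) = 3·(-5)² + 0 = 75.

75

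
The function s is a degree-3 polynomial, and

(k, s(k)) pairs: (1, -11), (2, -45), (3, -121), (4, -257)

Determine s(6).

Write s(k) = ak³ + bk² + ck + d; the 4 given values yield a linear system in the 4 coefficients.
Solving, s(k) = -3k³ - 3k² - 4k - 1.
Then s(6) = -781.

-781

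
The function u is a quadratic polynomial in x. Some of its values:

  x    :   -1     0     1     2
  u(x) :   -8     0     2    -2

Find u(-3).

-42

First differences: 8, 2, -4. Second differences: -6, -6.
Level-2 differences are constant, so u has degree 2.
Fitting a degree-2 polynomial gives u(x) = -3x² + 5x.
Then u(-3) = -42.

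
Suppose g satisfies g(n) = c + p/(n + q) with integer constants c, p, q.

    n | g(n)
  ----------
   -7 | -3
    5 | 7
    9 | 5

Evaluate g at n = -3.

(g(n) − c)(n + q) = p for each data point; the three points give a linear system in c and q, then p follows.
Solving: c = 2, q = 1, p = 30, so g(n) = 2 + 30/(n + 1).
Then g(-3) = 2 + 30/(-2) = -13.

-13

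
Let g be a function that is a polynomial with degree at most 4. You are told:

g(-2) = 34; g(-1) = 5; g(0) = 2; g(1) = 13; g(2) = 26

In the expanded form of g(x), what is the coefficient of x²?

Write g(x) = ax^4 + bx³ + cx² + dx + e; the 5 given values yield a linear system in the 5 coefficients.
Solving, the leading coefficient vanishes, and g(x) = -2x³ + 7x² + 6x + 2.
The coefficient of x² is 7.

7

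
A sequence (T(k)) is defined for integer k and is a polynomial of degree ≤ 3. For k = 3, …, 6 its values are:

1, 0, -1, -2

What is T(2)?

2

Write T(k) = ak³ + bk² + ck + d; the 4 given values yield a linear system in the 4 coefficients.
Solving, the top 2 coefficients vanish, and T(k) = -k + 4.
Then T(2) = 2.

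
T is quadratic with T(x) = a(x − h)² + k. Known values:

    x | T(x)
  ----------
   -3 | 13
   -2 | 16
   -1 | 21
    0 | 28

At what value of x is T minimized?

First differences 3, 5, 7; second difference 2 = 2a, so a = 1.
Expanding, the x-coefficient is −2ah = -2h; matching it to the data gives h = -4, and then k = 12.
So T(x) = 1(x + 4)² + 12.
Hence h = -4.

-4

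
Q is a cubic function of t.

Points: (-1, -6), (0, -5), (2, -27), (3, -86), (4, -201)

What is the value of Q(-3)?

58

Write Q(t) = at³ + bt² + ct + d; the 5 given values yield a linear system in the 4 coefficients.
Solving, Q(t) = -3t³ - t² + 3t - 5.
Then Q(-3) = 58.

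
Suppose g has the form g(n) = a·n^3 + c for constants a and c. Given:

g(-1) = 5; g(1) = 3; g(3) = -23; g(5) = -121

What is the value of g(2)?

From g(-1) = 5 and g(1) = 3: -1a + c = 5 and 1a + c = 3.
Subtracting: 2a = -2, so a = -1; then c = 5 − (-1)·(-1) = 4.
So g(n) = -1n³ + 4, and g(2) = -4.

-4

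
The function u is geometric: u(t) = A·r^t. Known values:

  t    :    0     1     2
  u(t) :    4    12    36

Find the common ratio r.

Consecutive ratio: 12/4 = 3, and 36/12 = 3, so r = 3.
Then A·3^0 = 4 gives A = 4, and u(t) = 4·3^t.

3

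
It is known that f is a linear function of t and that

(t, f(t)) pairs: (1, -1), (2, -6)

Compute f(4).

-16

Write f(t) = at + b; the 2 given values yield a linear system in the 2 coefficients.
Solving, f(t) = -5t + 4.
Then f(4) = -16.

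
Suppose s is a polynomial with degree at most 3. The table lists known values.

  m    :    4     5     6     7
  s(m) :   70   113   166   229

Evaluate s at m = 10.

First differences: 43, 53, 63. Second differences: 10, 10.
Level-2 differences are constant, so s has degree 2.
Fitting a degree-2 polynomial gives s(m) = 5m² - 2m - 2.
Then s(10) = 478.

478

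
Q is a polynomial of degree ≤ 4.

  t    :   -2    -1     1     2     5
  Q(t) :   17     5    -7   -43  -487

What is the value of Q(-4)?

Write Q(t) = at^4 + bt³ + ct² + dt + e; the 5 given values yield a linear system in the 5 coefficients.
Solving, the leading coefficient vanishes, and Q(t) = -3t³ - 4t² - 3t + 3.
Then Q(-4) = 143.

143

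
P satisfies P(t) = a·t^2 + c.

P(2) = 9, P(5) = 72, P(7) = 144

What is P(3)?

From P(2) = 9 and P(5) = 72: 4a + c = 9 and 25a + c = 72.
Subtracting: 21a = 63, so a = 3; then c = 9 − 3·4 = -3.
So P(t) = 3t² − 3, and P(3) = 24.

24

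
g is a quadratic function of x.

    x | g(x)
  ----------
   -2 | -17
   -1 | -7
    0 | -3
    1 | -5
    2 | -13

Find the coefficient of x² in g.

First differences: 10, 4, -2, -8. Second differences: -6, -6, -6.
Level-2 differences are constant, so g has degree 2.
Fitting a degree-2 polynomial gives g(x) = -3x² + x - 3.
The coefficient of x² is -3.

-3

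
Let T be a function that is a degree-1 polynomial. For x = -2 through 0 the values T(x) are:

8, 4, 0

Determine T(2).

First differences: -4, -4.
Level-1 differences are constant, so T has degree 1.
Fitting a degree-1 polynomial gives T(x) = -4x.
Then T(2) = -8.

-8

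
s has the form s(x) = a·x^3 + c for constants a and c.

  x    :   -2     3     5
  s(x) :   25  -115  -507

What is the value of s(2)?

-39

From s(-2) = 25 and s(3) = -115: -8a + c = 25 and 27a + c = -115.
Subtracting: 35a = -140, so a = -4; then c = 25 − (-4)·(-8) = -7.
So s(x) = -4x³ − 7, and s(2) = -39.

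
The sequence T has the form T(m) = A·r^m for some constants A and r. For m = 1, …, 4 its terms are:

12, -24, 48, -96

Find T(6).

Consecutive ratio: -24/12 = -2, and 48/(-24) = -2, so r = -2.
Then A·(-2)^1 = 12 gives A = -6, and T(m) = -6·(-2)^m.
T(6) = -6·(-2)^6 = -384.

-384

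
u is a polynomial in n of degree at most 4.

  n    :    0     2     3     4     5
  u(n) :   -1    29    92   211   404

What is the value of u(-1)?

-4

Write u(n) = an^4 + bn³ + cn² + dn + e; the 5 given values yield a linear system in the 5 coefficients.
Solving, the leading coefficient vanishes, and u(n) = 3n³ + n² + n - 1.
Then u(-1) = -4.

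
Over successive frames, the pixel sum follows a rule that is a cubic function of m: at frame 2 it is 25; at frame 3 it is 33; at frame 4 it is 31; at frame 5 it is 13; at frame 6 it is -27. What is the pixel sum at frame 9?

-339

Write the value at m as T(m).
Write T(m) = am³ + bm² + cm + d; the 5 given values yield a linear system in the 4 coefficients.
Solving, T(m) = -m³ + 4m² + 7m + 3.
Then T(9) = -339.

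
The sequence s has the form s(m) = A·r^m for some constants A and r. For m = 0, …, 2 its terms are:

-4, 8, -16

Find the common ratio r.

-2

Consecutive ratio: 8/(-4) = -2, and -16/8 = -2, so r = -2.
Then A·(-2)^0 = -4 gives A = -4, and s(m) = -4·(-2)^m.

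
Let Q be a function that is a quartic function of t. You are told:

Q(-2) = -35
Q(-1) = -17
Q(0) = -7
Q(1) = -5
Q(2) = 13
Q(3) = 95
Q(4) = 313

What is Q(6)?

1565

First differences: 18, 10, 2, 18, 82, 218. Second differences: -8, -8, 16, 64, 136. Third differences: 0, 24, 48, 72. Fourth differences: 24, 24, 24.
Level-4 differences are constant, so Q has degree 4.
Fitting a degree-4 polynomial gives Q(t) = t^4 + 2t³ - 5t² + 4t - 7.
Then Q(6) = 1565.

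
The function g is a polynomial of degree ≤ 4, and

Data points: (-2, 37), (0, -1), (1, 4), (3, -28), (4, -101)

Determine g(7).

Write g(x) = ax^4 + bx³ + cx² + dx + e; the 5 given values yield a linear system in the 5 coefficients.
Solving, the leading coefficient vanishes, and g(x) = -3x³ + 5x² + 3x - 1.
Then g(7) = -764.

-764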